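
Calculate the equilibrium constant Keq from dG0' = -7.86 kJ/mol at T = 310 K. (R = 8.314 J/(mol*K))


Keq = exp(-dG0 * 1000 / (R * T))
Keq = exp(-(-7.86) * 1000 / (8.314 * 310))
Keq = 21.1081

21.1081


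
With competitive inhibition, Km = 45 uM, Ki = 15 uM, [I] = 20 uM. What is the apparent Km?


Km_app = Km * (1 + [I]/Ki)
Km_app = 45 * (1 + 20/15)
Km_app = 105.0 uM

105.0 uM


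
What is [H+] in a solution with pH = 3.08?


[H+] = 10^(-pH)
[H+] = 10^(-3.08)
[H+] = 8.318e-04 M

8.318e-04 M


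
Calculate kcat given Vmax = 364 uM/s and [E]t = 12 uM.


kcat = Vmax / [E]t
kcat = 364 / 12
kcat = 30.3333 s^-1

30.3333 s^-1


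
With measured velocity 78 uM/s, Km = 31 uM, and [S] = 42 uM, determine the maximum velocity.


Vmax = v * (Km + [S]) / [S]
Vmax = 78 * (31 + 42) / 42
Vmax = 135.5714 uM/s

135.5714 uM/s


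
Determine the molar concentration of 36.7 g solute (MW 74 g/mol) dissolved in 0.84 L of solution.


C = (mass / MW) / volume
C = (36.7 / 74) / 0.84
C = 0.5904 M

0.5904 M


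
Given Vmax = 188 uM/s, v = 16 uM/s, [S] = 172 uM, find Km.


Km = [S] * (Vmax - v) / v
Km = 172 * (188 - 16) / 16
Km = 1849.0 uM

1849.0 uM


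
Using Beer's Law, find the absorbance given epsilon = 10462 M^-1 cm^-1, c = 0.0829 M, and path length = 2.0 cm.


A = epsilon * c * l
A = 10462 * 0.0829 * 2.0
A = 1734.5996

1734.5996


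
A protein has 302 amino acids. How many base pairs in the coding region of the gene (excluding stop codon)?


Each amino acid = 1 codon = 3 bp
bp = 302 * 3 = 906 bp

906 bp


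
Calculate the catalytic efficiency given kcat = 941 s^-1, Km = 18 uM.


Catalytic efficiency = kcat / Km
= 941 / 18
= 52.2778 uM^-1*s^-1

52.2778 uM^-1*s^-1


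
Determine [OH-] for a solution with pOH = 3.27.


[OH-] = 10^(-pOH)
[OH-] = 10^(-3.27)
[OH-] = 5.370e-04 M

5.370e-04 M


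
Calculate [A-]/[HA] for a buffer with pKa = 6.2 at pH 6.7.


[A-]/[HA] = 10^(pH - pKa)
= 10^(6.7 - 6.2)
= 3.1623

3.1623


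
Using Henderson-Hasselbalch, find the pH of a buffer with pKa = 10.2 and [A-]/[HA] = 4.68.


pH = pKa + log10([A-]/[HA])
pH = 10.2 + log10(4.68)
pH = 10.8702

10.8702


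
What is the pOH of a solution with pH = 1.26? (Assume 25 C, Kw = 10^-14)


pOH = 14 - pH
pOH = 14 - 1.26
pOH = 12.74

12.74


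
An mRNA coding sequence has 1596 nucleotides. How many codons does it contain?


codons = nucleotides / 3
codons = 1596 / 3 = 532

532


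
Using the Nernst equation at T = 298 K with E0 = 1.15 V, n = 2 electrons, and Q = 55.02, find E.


E = E0 - (RT/nF) * ln(Q)
E = 1.15 - (8.314 * 298 / (2 * 96485)) * ln(55.02)
E = 1.0985 V

1.0985 V


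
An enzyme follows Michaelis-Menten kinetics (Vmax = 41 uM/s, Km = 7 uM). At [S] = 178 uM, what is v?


v = Vmax * [S] / (Km + [S])
v = 41 * 178 / (7 + 178)
v = 39.4486 uM/s

39.4486 uM/s


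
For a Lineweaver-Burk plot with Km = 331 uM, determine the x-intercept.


x-intercept = -1/Km
= -1/331
= -0.003 1/uM

-0.003 1/uM


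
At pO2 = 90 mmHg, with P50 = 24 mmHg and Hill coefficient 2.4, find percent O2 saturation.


Y = pO2^n / (P50^n + pO2^n)
Y = 90^2.4 / (24^2.4 + 90^2.4)
Y = 95.98%

95.98%


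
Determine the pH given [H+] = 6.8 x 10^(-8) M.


pH = -log10([H+])
pH = -log10(6.8 x 10^(-8))
pH = 7.1675

7.1675


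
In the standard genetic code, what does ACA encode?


Standard genetic code lookup.
Codon ACA -> Thr

Thr


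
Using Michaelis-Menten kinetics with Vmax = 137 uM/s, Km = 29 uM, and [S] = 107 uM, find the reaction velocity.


v = Vmax * [S] / (Km + [S])
v = 137 * 107 / (29 + 107)
v = 107.7868 uM/s

107.7868 uM/s


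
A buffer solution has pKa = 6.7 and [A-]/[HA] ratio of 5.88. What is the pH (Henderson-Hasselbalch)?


pH = pKa + log10([A-]/[HA])
pH = 6.7 + log10(5.88)
pH = 7.4694

7.4694


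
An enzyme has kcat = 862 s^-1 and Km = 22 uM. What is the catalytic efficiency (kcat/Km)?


Catalytic efficiency = kcat / Km
= 862 / 22
= 39.1818 uM^-1*s^-1

39.1818 uM^-1*s^-1


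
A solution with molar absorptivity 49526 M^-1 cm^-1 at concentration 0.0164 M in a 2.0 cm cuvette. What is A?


A = epsilon * c * l
A = 49526 * 0.0164 * 2.0
A = 1624.4528

1624.4528


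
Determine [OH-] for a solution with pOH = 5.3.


[OH-] = 10^(-pOH)
[OH-] = 10^(-5.3)
[OH-] = 5.012e-06 M

5.012e-06 M


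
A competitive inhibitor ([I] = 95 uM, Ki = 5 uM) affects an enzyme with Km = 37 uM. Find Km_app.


Km_app = Km * (1 + [I]/Ki)
Km_app = 37 * (1 + 95/5)
Km_app = 740.0 uM

740.0 uM


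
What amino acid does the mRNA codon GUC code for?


Standard genetic code lookup.
Codon GUC -> Val

Val


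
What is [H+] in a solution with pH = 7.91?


[H+] = 10^(-pH)
[H+] = 10^(-7.91)
[H+] = 1.230e-08 M

1.230e-08 M


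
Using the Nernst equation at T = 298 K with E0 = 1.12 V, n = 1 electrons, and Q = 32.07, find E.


E = E0 - (RT/nF) * ln(Q)
E = 1.12 - (8.314 * 298 / (1 * 96485)) * ln(32.07)
E = 1.0309 V

1.0309 V


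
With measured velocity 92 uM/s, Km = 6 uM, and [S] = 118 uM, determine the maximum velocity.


Vmax = v * (Km + [S]) / [S]
Vmax = 92 * (6 + 118) / 118
Vmax = 96.678 uM/s

96.678 uM/s


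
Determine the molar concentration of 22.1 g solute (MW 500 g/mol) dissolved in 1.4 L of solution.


C = (mass / MW) / volume
C = (22.1 / 500) / 1.4
C = 0.0316 M

0.0316 M


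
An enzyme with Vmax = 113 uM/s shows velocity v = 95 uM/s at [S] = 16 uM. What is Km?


Km = [S] * (Vmax - v) / v
Km = 16 * (113 - 95) / 95
Km = 3.0316 uM

3.0316 uM


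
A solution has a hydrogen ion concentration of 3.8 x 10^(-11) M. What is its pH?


pH = -log10([H+])
pH = -log10(3.8 x 10^(-11))
pH = 10.4202

10.4202


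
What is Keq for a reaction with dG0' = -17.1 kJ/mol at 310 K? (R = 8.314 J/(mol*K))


Keq = exp(-dG0 * 1000 / (R * T))
Keq = exp(-(-17.1) * 1000 / (8.314 * 310))
Keq = 761.0868

761.0868


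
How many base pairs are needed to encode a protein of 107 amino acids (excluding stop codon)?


Each amino acid = 1 codon = 3 bp
bp = 107 * 3 = 321 bp

321 bp


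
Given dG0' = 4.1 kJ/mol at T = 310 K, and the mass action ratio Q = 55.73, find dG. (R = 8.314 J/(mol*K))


dG = dG0' + RT * ln(Q) / 1000
dG = 4.1 + 8.314 * 310 * ln(55.73) / 1000
dG = 14.4622 kJ/mol

14.4622 kJ/mol


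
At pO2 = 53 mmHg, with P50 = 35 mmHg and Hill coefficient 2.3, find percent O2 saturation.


Y = pO2^n / (P50^n + pO2^n)
Y = 53^2.3 / (35^2.3 + 53^2.3)
Y = 72.2%

72.2%


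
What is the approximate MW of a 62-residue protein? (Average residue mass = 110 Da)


MW = n_residues * 110 Da
MW = 62 * 110
MW = 6820 Da

6820 Da


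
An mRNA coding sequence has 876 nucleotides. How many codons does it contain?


codons = nucleotides / 3
codons = 876 / 3 = 292

292


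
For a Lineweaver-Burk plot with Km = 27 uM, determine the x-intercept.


x-intercept = -1/Km
= -1/27
= -0.037 1/uM

-0.037 1/uM


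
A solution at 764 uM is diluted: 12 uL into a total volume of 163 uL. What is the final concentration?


C2 = C1 * V1 / V2
C2 = 764 * 12 / 163
C2 = 56.2454 uM

56.2454 uM


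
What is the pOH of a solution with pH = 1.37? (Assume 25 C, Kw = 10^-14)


pOH = 14 - pH
pOH = 14 - 1.37
pOH = 12.63

12.63


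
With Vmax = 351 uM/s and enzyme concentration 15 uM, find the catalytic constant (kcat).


kcat = Vmax / [E]t
kcat = 351 / 15
kcat = 23.4 s^-1

23.4 s^-1


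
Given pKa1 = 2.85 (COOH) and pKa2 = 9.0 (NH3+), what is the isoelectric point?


pI = (pKa1 + pKa2) / 2
pI = (2.85 + 9.0) / 2
pI = 5.925

5.925


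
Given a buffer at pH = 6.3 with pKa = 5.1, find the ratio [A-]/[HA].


[A-]/[HA] = 10^(pH - pKa)
= 10^(6.3 - 5.1)
= 15.8489

15.8489


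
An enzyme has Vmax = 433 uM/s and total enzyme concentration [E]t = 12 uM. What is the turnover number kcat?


kcat = Vmax / [E]t
kcat = 433 / 12
kcat = 36.0833 s^-1

36.0833 s^-1


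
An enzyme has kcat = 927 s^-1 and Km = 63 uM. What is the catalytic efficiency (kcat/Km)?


Catalytic efficiency = kcat / Km
= 927 / 63
= 14.7143 uM^-1*s^-1

14.7143 uM^-1*s^-1


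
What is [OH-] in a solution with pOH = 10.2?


[OH-] = 10^(-pOH)
[OH-] = 10^(-10.2)
[OH-] = 6.310e-11 M

6.310e-11 M


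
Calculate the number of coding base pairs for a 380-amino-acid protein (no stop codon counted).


Each amino acid = 1 codon = 3 bp
bp = 380 * 3 = 1140 bp

1140 bp


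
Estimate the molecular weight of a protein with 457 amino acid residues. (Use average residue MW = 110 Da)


MW = n_residues * 110 Da
MW = 457 * 110
MW = 50270 Da

50270 Da


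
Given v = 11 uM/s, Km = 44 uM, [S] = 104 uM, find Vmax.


Vmax = v * (Km + [S]) / [S]
Vmax = 11 * (44 + 104) / 104
Vmax = 15.6538 uM/s

15.6538 uM/s


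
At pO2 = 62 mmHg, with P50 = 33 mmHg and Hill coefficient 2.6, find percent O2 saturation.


Y = pO2^n / (P50^n + pO2^n)
Y = 62^2.6 / (33^2.6 + 62^2.6)
Y = 83.75%

83.75%


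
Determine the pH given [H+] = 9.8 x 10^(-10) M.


pH = -log10([H+])
pH = -log10(9.8 x 10^(-10))
pH = 9.0088

9.0088


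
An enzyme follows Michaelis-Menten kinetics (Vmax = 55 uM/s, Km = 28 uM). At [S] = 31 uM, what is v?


v = Vmax * [S] / (Km + [S])
v = 55 * 31 / (28 + 31)
v = 28.8983 uM/s

28.8983 uM/s


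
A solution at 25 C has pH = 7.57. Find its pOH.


pOH = 14 - pH
pOH = 14 - 7.57
pOH = 6.43

6.43


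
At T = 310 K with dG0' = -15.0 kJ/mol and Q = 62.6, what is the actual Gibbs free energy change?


dG = dG0' + RT * ln(Q) / 1000
dG = -15.0 + 8.314 * 310 * ln(62.6) / 1000
dG = -4.3381 kJ/mol

-4.3381 kJ/mol


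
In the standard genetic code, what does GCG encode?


Standard genetic code lookup.
Codon GCG -> Ala

Ala


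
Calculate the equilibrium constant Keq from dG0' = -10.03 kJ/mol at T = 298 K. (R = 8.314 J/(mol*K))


Keq = exp(-dG0 * 1000 / (R * T))
Keq = exp(-(-10.03) * 1000 / (8.314 * 298))
Keq = 57.301

57.301


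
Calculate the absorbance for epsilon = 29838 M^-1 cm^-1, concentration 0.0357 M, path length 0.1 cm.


A = epsilon * c * l
A = 29838 * 0.0357 * 0.1
A = 106.5217

106.5217


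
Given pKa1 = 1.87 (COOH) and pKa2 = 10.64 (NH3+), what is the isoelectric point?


pI = (pKa1 + pKa2) / 2
pI = (1.87 + 10.64) / 2
pI = 6.255

6.255


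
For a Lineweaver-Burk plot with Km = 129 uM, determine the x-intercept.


x-intercept = -1/Km
= -1/129
= -0.0078 1/uM

-0.0078 1/uM


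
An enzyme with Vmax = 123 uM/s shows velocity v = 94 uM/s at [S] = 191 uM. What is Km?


Km = [S] * (Vmax - v) / v
Km = 191 * (123 - 94) / 94
Km = 58.9255 uM

58.9255 uM


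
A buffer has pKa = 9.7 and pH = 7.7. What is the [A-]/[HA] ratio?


[A-]/[HA] = 10^(pH - pKa)
= 10^(7.7 - 9.7)
= 0.01

0.01


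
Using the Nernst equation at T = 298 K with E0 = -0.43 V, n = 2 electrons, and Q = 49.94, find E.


E = E0 - (RT/nF) * ln(Q)
E = -0.43 - (8.314 * 298 / (2 * 96485)) * ln(49.94)
E = -0.4802 V

-0.4802 V


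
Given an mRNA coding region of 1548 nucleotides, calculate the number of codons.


codons = nucleotides / 3
codons = 1548 / 3 = 516

516


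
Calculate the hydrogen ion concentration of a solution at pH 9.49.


[H+] = 10^(-pH)
[H+] = 10^(-9.49)
[H+] = 3.236e-10 M

3.236e-10 M


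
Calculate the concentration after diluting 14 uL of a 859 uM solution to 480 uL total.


C2 = C1 * V1 / V2
C2 = 859 * 14 / 480
C2 = 25.0542 uM

25.0542 uM


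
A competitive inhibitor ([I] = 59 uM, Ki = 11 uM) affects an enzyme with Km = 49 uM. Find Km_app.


Km_app = Km * (1 + [I]/Ki)
Km_app = 49 * (1 + 59/11)
Km_app = 311.8182 uM

311.8182 uM


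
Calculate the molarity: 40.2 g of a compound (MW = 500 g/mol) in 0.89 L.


C = (mass / MW) / volume
C = (40.2 / 500) / 0.89
C = 0.0903 M

0.0903 M


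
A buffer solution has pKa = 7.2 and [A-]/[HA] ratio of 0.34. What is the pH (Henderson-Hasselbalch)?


pH = pKa + log10([A-]/[HA])
pH = 7.2 + log10(0.34)
pH = 6.7315

6.7315


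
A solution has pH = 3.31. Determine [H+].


[H+] = 10^(-pH)
[H+] = 10^(-3.31)
[H+] = 4.898e-04 M

4.898e-04 M


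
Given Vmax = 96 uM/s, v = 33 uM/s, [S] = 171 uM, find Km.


Km = [S] * (Vmax - v) / v
Km = 171 * (96 - 33) / 33
Km = 326.4545 uM

326.4545 uM


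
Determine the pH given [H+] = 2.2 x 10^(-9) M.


pH = -log10([H+])
pH = -log10(2.2 x 10^(-9))
pH = 8.6576

8.6576


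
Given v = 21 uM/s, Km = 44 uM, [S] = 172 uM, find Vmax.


Vmax = v * (Km + [S]) / [S]
Vmax = 21 * (44 + 172) / 172
Vmax = 26.3721 uM/s

26.3721 uM/s


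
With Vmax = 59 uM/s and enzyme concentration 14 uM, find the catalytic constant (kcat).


kcat = Vmax / [E]t
kcat = 59 / 14
kcat = 4.2143 s^-1

4.2143 s^-1


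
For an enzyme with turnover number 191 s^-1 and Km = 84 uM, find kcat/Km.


Catalytic efficiency = kcat / Km
= 191 / 84
= 2.2738 uM^-1*s^-1

2.2738 uM^-1*s^-1


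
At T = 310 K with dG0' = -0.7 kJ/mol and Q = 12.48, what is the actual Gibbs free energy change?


dG = dG0' + RT * ln(Q) / 1000
dG = -0.7 + 8.314 * 310 * ln(12.48) / 1000
dG = 5.8055 kJ/mol

5.8055 kJ/mol


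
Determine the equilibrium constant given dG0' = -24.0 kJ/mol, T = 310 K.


Keq = exp(-dG0 * 1000 / (R * T))
Keq = exp(-(-24.0) * 1000 / (8.314 * 310))
Keq = 11069.2497

11069.2497


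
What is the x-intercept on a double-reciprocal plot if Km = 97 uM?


x-intercept = -1/Km
= -1/97
= -0.0103 1/uM

-0.0103 1/uM


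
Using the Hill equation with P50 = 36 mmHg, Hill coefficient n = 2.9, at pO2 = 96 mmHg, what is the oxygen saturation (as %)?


Y = pO2^n / (P50^n + pO2^n)
Y = 96^2.9 / (36^2.9 + 96^2.9)
Y = 94.5%

94.5%


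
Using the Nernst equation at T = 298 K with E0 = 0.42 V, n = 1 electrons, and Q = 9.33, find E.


E = E0 - (RT/nF) * ln(Q)
E = 0.42 - (8.314 * 298 / (1 * 96485)) * ln(9.33)
E = 0.3627 V

0.3627 V


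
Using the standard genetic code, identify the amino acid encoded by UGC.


Standard genetic code lookup.
Codon UGC -> Cys

Cys


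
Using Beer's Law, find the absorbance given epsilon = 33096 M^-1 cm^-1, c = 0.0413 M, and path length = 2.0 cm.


A = epsilon * c * l
A = 33096 * 0.0413 * 2.0
A = 2733.7296

2733.7296


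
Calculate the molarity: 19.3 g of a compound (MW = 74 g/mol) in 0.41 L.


C = (mass / MW) / volume
C = (19.3 / 74) / 0.41
C = 0.6361 M

0.6361 M


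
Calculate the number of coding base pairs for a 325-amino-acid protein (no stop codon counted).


Each amino acid = 1 codon = 3 bp
bp = 325 * 3 = 975 bp

975 bp


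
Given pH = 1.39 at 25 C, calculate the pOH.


pOH = 14 - pH
pOH = 14 - 1.39
pOH = 12.61

12.61


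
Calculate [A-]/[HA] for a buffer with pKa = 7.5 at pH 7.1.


[A-]/[HA] = 10^(pH - pKa)
= 10^(7.1 - 7.5)
= 0.3981

0.3981


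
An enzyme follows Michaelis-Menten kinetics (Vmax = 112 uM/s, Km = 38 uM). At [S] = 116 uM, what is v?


v = Vmax * [S] / (Km + [S])
v = 112 * 116 / (38 + 116)
v = 84.3636 uM/s

84.3636 uM/s


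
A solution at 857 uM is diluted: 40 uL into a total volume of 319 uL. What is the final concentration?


C2 = C1 * V1 / V2
C2 = 857 * 40 / 319
C2 = 107.4608 uM

107.4608 uM


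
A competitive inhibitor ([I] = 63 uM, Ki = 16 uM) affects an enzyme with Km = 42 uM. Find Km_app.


Km_app = Km * (1 + [I]/Ki)
Km_app = 42 * (1 + 63/16)
Km_app = 207.375 uM

207.375 uM


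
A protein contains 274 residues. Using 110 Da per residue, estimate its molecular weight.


MW = n_residues * 110 Da
MW = 274 * 110
MW = 30140 Da

30140 Da


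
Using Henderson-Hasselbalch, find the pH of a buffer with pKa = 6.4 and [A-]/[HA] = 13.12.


pH = pKa + log10([A-]/[HA])
pH = 6.4 + log10(13.12)
pH = 7.5179

7.5179


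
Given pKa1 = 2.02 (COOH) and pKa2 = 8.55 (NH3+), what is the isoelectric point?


pI = (pKa1 + pKa2) / 2
pI = (2.02 + 8.55) / 2
pI = 5.285

5.285


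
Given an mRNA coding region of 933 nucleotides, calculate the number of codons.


codons = nucleotides / 3
codons = 933 / 3 = 311

311


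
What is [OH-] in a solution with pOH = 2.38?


[OH-] = 10^(-pOH)
[OH-] = 10^(-2.38)
[OH-] = 0.0042 M

0.0042 M


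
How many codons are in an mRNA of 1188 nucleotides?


codons = nucleotides / 3
codons = 1188 / 3 = 396

396


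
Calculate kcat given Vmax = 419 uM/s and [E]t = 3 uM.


kcat = Vmax / [E]t
kcat = 419 / 3
kcat = 139.6667 s^-1

139.6667 s^-1


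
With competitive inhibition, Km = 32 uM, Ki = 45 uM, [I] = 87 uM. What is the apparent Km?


Km_app = Km * (1 + [I]/Ki)
Km_app = 32 * (1 + 87/45)
Km_app = 93.8667 uM

93.8667 uM


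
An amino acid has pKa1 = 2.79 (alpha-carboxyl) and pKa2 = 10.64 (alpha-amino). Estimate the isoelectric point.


pI = (pKa1 + pKa2) / 2
pI = (2.79 + 10.64) / 2
pI = 6.715

6.715


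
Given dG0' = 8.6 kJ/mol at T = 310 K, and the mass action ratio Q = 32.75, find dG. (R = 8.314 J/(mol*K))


dG = dG0' + RT * ln(Q) / 1000
dG = 8.6 + 8.314 * 310 * ln(32.75) / 1000
dG = 17.5921 kJ/mol

17.5921 kJ/mol


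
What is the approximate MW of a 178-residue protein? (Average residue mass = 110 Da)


MW = n_residues * 110 Da
MW = 178 * 110
MW = 19580 Da

19580 Da


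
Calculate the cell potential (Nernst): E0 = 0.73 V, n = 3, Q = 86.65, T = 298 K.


E = E0 - (RT/nF) * ln(Q)
E = 0.73 - (8.314 * 298 / (3 * 96485)) * ln(86.65)
E = 0.6918 V

0.6918 V


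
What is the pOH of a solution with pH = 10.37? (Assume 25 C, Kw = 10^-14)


pOH = 14 - pH
pOH = 14 - 10.37
pOH = 3.63

3.63


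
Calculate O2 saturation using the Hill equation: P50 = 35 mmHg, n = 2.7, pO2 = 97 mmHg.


Y = pO2^n / (P50^n + pO2^n)
Y = 97^2.7 / (35^2.7 + 97^2.7)
Y = 94.0%

94.0%


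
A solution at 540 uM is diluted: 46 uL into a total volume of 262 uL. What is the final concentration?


C2 = C1 * V1 / V2
C2 = 540 * 46 / 262
C2 = 94.8092 uM

94.8092 uM


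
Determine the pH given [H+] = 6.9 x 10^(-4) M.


pH = -log10([H+])
pH = -log10(6.9 x 10^(-4))
pH = 3.1612

3.1612


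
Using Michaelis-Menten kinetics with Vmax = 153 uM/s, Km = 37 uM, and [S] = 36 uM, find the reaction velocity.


v = Vmax * [S] / (Km + [S])
v = 153 * 36 / (37 + 36)
v = 75.4521 uM/s

75.4521 uM/s


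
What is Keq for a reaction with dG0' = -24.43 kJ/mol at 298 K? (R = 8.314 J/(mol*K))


Keq = exp(-dG0 * 1000 / (R * T))
Keq = exp(-(-24.43) * 1000 / (8.314 * 298))
Keq = 19157.703

19157.703


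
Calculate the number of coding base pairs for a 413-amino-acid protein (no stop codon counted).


Each amino acid = 1 codon = 3 bp
bp = 413 * 3 = 1239 bp

1239 bp


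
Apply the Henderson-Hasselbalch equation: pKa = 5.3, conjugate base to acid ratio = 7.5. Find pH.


pH = pKa + log10([A-]/[HA])
pH = 5.3 + log10(7.5)
pH = 6.1751

6.1751


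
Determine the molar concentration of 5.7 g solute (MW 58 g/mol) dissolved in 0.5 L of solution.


C = (mass / MW) / volume
C = (5.7 / 58) / 0.5
C = 0.1966 M

0.1966 M


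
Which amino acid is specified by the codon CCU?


Standard genetic code lookup.
Codon CCU -> Pro

Pro


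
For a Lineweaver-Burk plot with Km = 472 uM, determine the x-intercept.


x-intercept = -1/Km
= -1/472
= -0.0021 1/uM

-0.0021 1/uM


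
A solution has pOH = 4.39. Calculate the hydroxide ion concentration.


[OH-] = 10^(-pOH)
[OH-] = 10^(-4.39)
[OH-] = 4.074e-05 M

4.074e-05 M


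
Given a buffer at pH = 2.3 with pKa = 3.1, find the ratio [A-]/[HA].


[A-]/[HA] = 10^(pH - pKa)
= 10^(2.3 - 3.1)
= 0.1585

0.1585


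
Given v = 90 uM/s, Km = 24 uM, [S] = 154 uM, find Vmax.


Vmax = v * (Km + [S]) / [S]
Vmax = 90 * (24 + 154) / 154
Vmax = 104.026 uM/s

104.026 uM/s


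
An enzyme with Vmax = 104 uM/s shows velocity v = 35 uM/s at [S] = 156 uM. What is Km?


Km = [S] * (Vmax - v) / v
Km = 156 * (104 - 35) / 35
Km = 307.5429 uM

307.5429 uM


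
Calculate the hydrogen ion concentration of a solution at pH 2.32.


[H+] = 10^(-pH)
[H+] = 10^(-2.32)
[H+] = 0.0048 M

0.0048 M


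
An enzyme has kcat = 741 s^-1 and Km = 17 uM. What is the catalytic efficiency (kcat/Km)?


Catalytic efficiency = kcat / Km
= 741 / 17
= 43.5882 uM^-1*s^-1

43.5882 uM^-1*s^-1


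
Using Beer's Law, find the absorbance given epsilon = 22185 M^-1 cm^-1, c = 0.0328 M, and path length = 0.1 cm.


A = epsilon * c * l
A = 22185 * 0.0328 * 0.1
A = 72.7668

72.7668


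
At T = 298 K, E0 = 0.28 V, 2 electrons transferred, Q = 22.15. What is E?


E = E0 - (RT/nF) * ln(Q)
E = 0.28 - (8.314 * 298 / (2 * 96485)) * ln(22.15)
E = 0.2402 V

0.2402 V


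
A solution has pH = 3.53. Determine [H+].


[H+] = 10^(-pH)
[H+] = 10^(-3.53)
[H+] = 2.951e-04 M

2.951e-04 M


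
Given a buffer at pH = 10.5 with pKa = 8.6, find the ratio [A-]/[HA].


[A-]/[HA] = 10^(pH - pKa)
= 10^(10.5 - 8.6)
= 79.4328

79.4328


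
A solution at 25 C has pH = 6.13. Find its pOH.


pOH = 14 - pH
pOH = 14 - 6.13
pOH = 7.87

7.87


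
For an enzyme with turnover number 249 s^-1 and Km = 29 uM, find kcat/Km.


Catalytic efficiency = kcat / Km
= 249 / 29
= 8.5862 uM^-1*s^-1

8.5862 uM^-1*s^-1


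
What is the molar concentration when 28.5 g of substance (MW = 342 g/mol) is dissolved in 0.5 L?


C = (mass / MW) / volume
C = (28.5 / 342) / 0.5
C = 0.1667 M

0.1667 M


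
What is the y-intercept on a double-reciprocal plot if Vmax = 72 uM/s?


y-intercept = 1/Vmax
= 1/72
= 0.0139 s/uM

0.0139 s/uM


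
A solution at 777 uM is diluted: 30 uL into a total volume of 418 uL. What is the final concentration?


C2 = C1 * V1 / V2
C2 = 777 * 30 / 418
C2 = 55.7656 uM

55.7656 uM


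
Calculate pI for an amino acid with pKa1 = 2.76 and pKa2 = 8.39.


pI = (pKa1 + pKa2) / 2
pI = (2.76 + 8.39) / 2
pI = 5.575

5.575


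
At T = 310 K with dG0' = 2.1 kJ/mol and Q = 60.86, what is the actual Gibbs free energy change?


dG = dG0' + RT * ln(Q) / 1000
dG = 2.1 + 8.314 * 310 * ln(60.86) / 1000
dG = 12.6892 kJ/mol

12.6892 kJ/mol


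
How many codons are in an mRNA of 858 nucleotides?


codons = nucleotides / 3
codons = 858 / 3 = 286

286


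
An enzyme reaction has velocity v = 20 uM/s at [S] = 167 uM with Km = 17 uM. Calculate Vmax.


Vmax = v * (Km + [S]) / [S]
Vmax = 20 * (17 + 167) / 167
Vmax = 22.0359 uM/s

22.0359 uM/s


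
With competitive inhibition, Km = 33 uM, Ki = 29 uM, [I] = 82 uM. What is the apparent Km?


Km_app = Km * (1 + [I]/Ki)
Km_app = 33 * (1 + 82/29)
Km_app = 126.3103 uM

126.3103 uM


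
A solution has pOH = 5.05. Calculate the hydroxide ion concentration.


[OH-] = 10^(-pOH)
[OH-] = 10^(-5.05)
[OH-] = 8.913e-06 M

8.913e-06 M


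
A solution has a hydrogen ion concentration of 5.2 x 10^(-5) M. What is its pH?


pH = -log10([H+])
pH = -log10(5.2 x 10^(-5))
pH = 4.284

4.284


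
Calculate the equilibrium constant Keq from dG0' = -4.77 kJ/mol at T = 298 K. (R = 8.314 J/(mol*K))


Keq = exp(-dG0 * 1000 / (R * T))
Keq = exp(-(-4.77) * 1000 / (8.314 * 298))
Keq = 6.857

6.857


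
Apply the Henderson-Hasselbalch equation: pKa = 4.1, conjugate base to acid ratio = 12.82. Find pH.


pH = pKa + log10([A-]/[HA])
pH = 4.1 + log10(12.82)
pH = 5.2079

5.2079


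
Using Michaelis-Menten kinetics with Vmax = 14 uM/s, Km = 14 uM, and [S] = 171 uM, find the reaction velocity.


v = Vmax * [S] / (Km + [S])
v = 14 * 171 / (14 + 171)
v = 12.9405 uM/s

12.9405 uM/s


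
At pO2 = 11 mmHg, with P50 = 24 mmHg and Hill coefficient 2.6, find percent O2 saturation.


Y = pO2^n / (P50^n + pO2^n)
Y = 11^2.6 / (24^2.6 + 11^2.6)
Y = 11.63%

11.63%


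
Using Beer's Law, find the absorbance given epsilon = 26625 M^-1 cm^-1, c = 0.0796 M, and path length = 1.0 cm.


A = epsilon * c * l
A = 26625 * 0.0796 * 1.0
A = 2119.35

2119.35


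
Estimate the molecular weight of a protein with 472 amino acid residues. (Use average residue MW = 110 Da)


MW = n_residues * 110 Da
MW = 472 * 110
MW = 51920 Da

51920 Da


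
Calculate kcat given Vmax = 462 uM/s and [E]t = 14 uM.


kcat = Vmax / [E]t
kcat = 462 / 14
kcat = 33.0 s^-1

33.0 s^-1


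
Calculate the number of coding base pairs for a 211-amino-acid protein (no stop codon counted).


Each amino acid = 1 codon = 3 bp
bp = 211 * 3 = 633 bp

633 bp


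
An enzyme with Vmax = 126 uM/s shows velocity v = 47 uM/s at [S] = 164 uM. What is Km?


Km = [S] * (Vmax - v) / v
Km = 164 * (126 - 47) / 47
Km = 275.6596 uM

275.6596 uM


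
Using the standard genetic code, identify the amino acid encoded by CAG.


Standard genetic code lookup.
Codon CAG -> Gln

Gln


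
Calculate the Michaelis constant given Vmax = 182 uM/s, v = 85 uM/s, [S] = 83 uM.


Km = [S] * (Vmax - v) / v
Km = 83 * (182 - 85) / 85
Km = 94.7176 uM

94.7176 uM


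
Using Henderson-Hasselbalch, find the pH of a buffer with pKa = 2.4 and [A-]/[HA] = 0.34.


pH = pKa + log10([A-]/[HA])
pH = 2.4 + log10(0.34)
pH = 1.9315

1.9315


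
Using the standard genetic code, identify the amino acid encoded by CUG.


Standard genetic code lookup.
Codon CUG -> Leu

Leu


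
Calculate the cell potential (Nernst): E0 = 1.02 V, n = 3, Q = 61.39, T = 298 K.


E = E0 - (RT/nF) * ln(Q)
E = 1.02 - (8.314 * 298 / (3 * 96485)) * ln(61.39)
E = 0.9848 V

0.9848 V


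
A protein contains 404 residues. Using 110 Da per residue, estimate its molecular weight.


MW = n_residues * 110 Da
MW = 404 * 110
MW = 44440 Da

44440 Da


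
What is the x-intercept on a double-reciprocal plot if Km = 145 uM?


x-intercept = -1/Km
= -1/145
= -0.0069 1/uM

-0.0069 1/uM


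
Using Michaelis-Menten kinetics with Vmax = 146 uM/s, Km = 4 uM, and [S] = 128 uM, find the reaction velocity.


v = Vmax * [S] / (Km + [S])
v = 146 * 128 / (4 + 128)
v = 141.5758 uM/s

141.5758 uM/s


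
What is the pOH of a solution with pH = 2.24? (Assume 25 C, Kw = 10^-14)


pOH = 14 - pH
pOH = 14 - 2.24
pOH = 11.76

11.76


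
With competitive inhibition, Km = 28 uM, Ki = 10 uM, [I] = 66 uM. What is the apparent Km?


Km_app = Km * (1 + [I]/Ki)
Km_app = 28 * (1 + 66/10)
Km_app = 212.8 uM

212.8 uM


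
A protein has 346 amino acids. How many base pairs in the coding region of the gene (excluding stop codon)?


Each amino acid = 1 codon = 3 bp
bp = 346 * 3 = 1038 bp

1038 bp


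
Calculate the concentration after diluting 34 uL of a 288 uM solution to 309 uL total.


C2 = C1 * V1 / V2
C2 = 288 * 34 / 309
C2 = 31.6893 uM

31.6893 uM


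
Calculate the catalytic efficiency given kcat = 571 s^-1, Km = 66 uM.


Catalytic efficiency = kcat / Km
= 571 / 66
= 8.6515 uM^-1*s^-1

8.6515 uM^-1*s^-1


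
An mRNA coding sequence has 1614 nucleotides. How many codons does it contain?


codons = nucleotides / 3
codons = 1614 / 3 = 538

538


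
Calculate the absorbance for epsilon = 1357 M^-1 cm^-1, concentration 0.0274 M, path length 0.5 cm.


A = epsilon * c * l
A = 1357 * 0.0274 * 0.5
A = 18.5909

18.5909


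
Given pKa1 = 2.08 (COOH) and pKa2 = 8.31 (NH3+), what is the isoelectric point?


pI = (pKa1 + pKa2) / 2
pI = (2.08 + 8.31) / 2
pI = 5.195

5.195


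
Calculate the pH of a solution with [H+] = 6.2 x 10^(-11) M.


pH = -log10([H+])
pH = -log10(6.2 x 10^(-11))
pH = 10.2076

10.2076


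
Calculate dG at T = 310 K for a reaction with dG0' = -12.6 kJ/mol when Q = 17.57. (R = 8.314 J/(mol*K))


dG = dG0' + RT * ln(Q) / 1000
dG = -12.6 + 8.314 * 310 * ln(17.57) / 1000
dG = -5.2128 kJ/mol

-5.2128 kJ/mol


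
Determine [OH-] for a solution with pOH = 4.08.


[OH-] = 10^(-pOH)
[OH-] = 10^(-4.08)
[OH-] = 8.318e-05 M

8.318e-05 M


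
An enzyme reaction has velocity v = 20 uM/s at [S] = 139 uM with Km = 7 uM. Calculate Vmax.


Vmax = v * (Km + [S]) / [S]
Vmax = 20 * (7 + 139) / 139
Vmax = 21.0072 uM/s

21.0072 uM/s


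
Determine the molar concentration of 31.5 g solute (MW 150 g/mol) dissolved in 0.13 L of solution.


C = (mass / MW) / volume
C = (31.5 / 150) / 0.13
C = 1.6154 M

1.6154 M


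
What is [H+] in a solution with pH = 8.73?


[H+] = 10^(-pH)
[H+] = 10^(-8.73)
[H+] = 1.862e-09 M

1.862e-09 M


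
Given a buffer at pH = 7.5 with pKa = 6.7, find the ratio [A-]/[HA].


[A-]/[HA] = 10^(pH - pKa)
= 10^(7.5 - 6.7)
= 6.3096

6.3096


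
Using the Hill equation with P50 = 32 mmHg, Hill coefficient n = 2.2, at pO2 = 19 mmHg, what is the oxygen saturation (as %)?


Y = pO2^n / (P50^n + pO2^n)
Y = 19^2.2 / (32^2.2 + 19^2.2)
Y = 24.11%

24.11%


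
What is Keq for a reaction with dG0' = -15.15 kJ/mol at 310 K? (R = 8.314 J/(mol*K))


Keq = exp(-dG0 * 1000 / (R * T))
Keq = exp(-(-15.15) * 1000 / (8.314 * 310))
Keq = 357.1491

357.1491


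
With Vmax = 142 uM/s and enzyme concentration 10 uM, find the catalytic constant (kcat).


kcat = Vmax / [E]t
kcat = 142 / 10
kcat = 14.2 s^-1

14.2 s^-1


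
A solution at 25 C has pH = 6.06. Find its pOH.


pOH = 14 - pH
pOH = 14 - 6.06
pOH = 7.94

7.94


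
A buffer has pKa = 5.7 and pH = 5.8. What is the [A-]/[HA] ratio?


[A-]/[HA] = 10^(pH - pKa)
= 10^(5.8 - 5.7)
= 1.2589

1.2589


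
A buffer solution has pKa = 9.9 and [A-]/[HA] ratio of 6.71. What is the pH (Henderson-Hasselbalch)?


pH = pKa + log10([A-]/[HA])
pH = 9.9 + log10(6.71)
pH = 10.7267

10.7267


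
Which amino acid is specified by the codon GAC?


Standard genetic code lookup.
Codon GAC -> Asp

Asp


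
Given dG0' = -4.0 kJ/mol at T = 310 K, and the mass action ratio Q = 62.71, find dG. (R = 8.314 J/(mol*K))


dG = dG0' + RT * ln(Q) / 1000
dG = -4.0 + 8.314 * 310 * ln(62.71) / 1000
dG = 6.6664 kJ/mol

6.6664 kJ/mol


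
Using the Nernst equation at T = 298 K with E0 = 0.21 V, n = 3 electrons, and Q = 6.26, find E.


E = E0 - (RT/nF) * ln(Q)
E = 0.21 - (8.314 * 298 / (3 * 96485)) * ln(6.26)
E = 0.1943 V

0.1943 V


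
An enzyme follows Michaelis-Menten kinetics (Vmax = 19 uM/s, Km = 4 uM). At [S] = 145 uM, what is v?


v = Vmax * [S] / (Km + [S])
v = 19 * 145 / (4 + 145)
v = 18.4899 uM/s

18.4899 uM/s


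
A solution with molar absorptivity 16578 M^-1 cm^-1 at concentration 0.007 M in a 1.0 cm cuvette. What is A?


A = epsilon * c * l
A = 16578 * 0.007 * 1.0
A = 116.046

116.046


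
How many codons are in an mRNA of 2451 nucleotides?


codons = nucleotides / 3
codons = 2451 / 3 = 817

817


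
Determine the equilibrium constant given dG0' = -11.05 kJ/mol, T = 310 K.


Keq = exp(-dG0 * 1000 / (R * T))
Keq = exp(-(-11.05) * 1000 / (8.314 * 310))
Keq = 72.7745

72.7745


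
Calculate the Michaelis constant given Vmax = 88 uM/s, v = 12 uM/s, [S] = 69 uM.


Km = [S] * (Vmax - v) / v
Km = 69 * (88 - 12) / 12
Km = 437.0 uM

437.0 uM


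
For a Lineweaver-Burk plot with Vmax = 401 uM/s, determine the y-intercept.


y-intercept = 1/Vmax
= 1/401
= 0.0025 s/uM

0.0025 s/uM


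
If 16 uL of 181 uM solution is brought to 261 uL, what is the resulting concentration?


C2 = C1 * V1 / V2
C2 = 181 * 16 / 261
C2 = 11.0958 uM

11.0958 uM


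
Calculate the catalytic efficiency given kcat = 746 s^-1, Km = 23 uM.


Catalytic efficiency = kcat / Km
= 746 / 23
= 32.4348 uM^-1*s^-1

32.4348 uM^-1*s^-1


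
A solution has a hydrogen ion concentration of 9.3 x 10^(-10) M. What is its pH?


pH = -log10([H+])
pH = -log10(9.3 x 10^(-10))
pH = 9.0315

9.0315


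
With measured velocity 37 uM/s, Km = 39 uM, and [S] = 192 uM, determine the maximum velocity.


Vmax = v * (Km + [S]) / [S]
Vmax = 37 * (39 + 192) / 192
Vmax = 44.5156 uM/s

44.5156 uM/s


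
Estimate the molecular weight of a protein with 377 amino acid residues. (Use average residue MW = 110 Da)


MW = n_residues * 110 Da
MW = 377 * 110
MW = 41470 Da

41470 Da


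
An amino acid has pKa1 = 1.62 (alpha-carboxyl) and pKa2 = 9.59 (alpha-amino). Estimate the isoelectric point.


pI = (pKa1 + pKa2) / 2
pI = (1.62 + 9.59) / 2
pI = 5.605

5.605


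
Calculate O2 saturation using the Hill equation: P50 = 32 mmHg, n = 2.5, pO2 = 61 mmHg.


Y = pO2^n / (P50^n + pO2^n)
Y = 61^2.5 / (32^2.5 + 61^2.5)
Y = 83.38%

83.38%


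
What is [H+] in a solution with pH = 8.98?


[H+] = 10^(-pH)
[H+] = 10^(-8.98)
[H+] = 1.047e-09 M

1.047e-09 M


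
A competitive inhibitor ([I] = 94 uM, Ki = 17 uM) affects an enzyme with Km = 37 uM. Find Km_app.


Km_app = Km * (1 + [I]/Ki)
Km_app = 37 * (1 + 94/17)
Km_app = 241.5882 uM

241.5882 uM


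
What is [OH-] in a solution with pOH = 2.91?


[OH-] = 10^(-pOH)
[OH-] = 10^(-2.91)
[OH-] = 0.0012 M

0.0012 M


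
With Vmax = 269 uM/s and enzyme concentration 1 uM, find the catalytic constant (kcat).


kcat = Vmax / [E]t
kcat = 269 / 1
kcat = 269.0 s^-1

269.0 s^-1


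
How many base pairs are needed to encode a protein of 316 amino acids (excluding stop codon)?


Each amino acid = 1 codon = 3 bp
bp = 316 * 3 = 948 bp

948 bp


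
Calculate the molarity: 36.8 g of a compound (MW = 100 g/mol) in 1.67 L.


C = (mass / MW) / volume
C = (36.8 / 100) / 1.67
C = 0.2204 M

0.2204 M


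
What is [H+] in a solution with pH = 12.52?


[H+] = 10^(-pH)
[H+] = 10^(-12.52)
[H+] = 3.020e-13 M

3.020e-13 M


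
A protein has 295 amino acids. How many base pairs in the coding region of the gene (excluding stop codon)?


Each amino acid = 1 codon = 3 bp
bp = 295 * 3 = 885 bp

885 bp


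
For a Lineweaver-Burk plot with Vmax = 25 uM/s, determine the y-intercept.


y-intercept = 1/Vmax
= 1/25
= 0.04 s/uM

0.04 s/uM


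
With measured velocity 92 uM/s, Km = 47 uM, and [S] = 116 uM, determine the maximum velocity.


Vmax = v * (Km + [S]) / [S]
Vmax = 92 * (47 + 116) / 116
Vmax = 129.2759 uM/s

129.2759 uM/s


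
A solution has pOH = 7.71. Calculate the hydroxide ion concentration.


[OH-] = 10^(-pOH)
[OH-] = 10^(-7.71)
[OH-] = 1.950e-08 M

1.950e-08 M


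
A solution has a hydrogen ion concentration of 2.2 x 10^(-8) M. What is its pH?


pH = -log10([H+])
pH = -log10(2.2 x 10^(-8))
pH = 7.6576

7.6576


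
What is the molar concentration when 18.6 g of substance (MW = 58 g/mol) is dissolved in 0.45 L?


C = (mass / MW) / volume
C = (18.6 / 58) / 0.45
C = 0.7126 M

0.7126 M


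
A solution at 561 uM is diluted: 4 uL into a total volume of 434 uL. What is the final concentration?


C2 = C1 * V1 / V2
C2 = 561 * 4 / 434
C2 = 5.1705 uM

5.1705 uM


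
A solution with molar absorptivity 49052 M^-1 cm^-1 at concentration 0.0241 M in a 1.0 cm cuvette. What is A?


A = epsilon * c * l
A = 49052 * 0.0241 * 1.0
A = 1182.1532

1182.1532


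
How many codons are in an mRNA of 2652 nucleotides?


codons = nucleotides / 3
codons = 2652 / 3 = 884

884


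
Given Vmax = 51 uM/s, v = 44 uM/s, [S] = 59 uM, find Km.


Km = [S] * (Vmax - v) / v
Km = 59 * (51 - 44) / 44
Km = 9.3864 uM

9.3864 uM


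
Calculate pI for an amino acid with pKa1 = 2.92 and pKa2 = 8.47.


pI = (pKa1 + pKa2) / 2
pI = (2.92 + 8.47) / 2
pI = 5.695

5.695


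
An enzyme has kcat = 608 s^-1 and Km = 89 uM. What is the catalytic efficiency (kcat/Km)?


Catalytic efficiency = kcat / Km
= 608 / 89
= 6.8315 uM^-1*s^-1

6.8315 uM^-1*s^-1


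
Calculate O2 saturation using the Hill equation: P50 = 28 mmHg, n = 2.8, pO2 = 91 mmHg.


Y = pO2^n / (P50^n + pO2^n)
Y = 91^2.8 / (28^2.8 + 91^2.8)
Y = 96.44%

96.44%


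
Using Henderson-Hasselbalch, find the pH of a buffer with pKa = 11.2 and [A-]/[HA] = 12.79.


pH = pKa + log10([A-]/[HA])
pH = 11.2 + log10(12.79)
pH = 12.3069

12.3069


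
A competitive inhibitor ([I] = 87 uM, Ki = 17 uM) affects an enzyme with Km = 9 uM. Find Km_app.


Km_app = Km * (1 + [I]/Ki)
Km_app = 9 * (1 + 87/17)
Km_app = 55.0588 uM

55.0588 uM


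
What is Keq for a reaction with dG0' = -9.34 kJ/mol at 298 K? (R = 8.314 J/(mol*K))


Keq = exp(-dG0 * 1000 / (R * T))
Keq = exp(-(-9.34) * 1000 / (8.314 * 298))
Keq = 43.3722

43.3722


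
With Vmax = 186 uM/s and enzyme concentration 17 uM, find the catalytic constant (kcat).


kcat = Vmax / [E]t
kcat = 186 / 17
kcat = 10.9412 s^-1

10.9412 s^-1


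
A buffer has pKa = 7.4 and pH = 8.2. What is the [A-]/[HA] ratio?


[A-]/[HA] = 10^(pH - pKa)
= 10^(8.2 - 7.4)
= 6.3096

6.3096


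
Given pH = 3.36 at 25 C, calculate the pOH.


pOH = 14 - pH
pOH = 14 - 3.36
pOH = 10.64

10.64


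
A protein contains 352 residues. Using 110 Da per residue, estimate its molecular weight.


MW = n_residues * 110 Da
MW = 352 * 110
MW = 38720 Da

38720 Da


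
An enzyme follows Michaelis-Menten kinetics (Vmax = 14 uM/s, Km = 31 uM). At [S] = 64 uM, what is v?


v = Vmax * [S] / (Km + [S])
v = 14 * 64 / (31 + 64)
v = 9.4316 uM/s

9.4316 uM/s


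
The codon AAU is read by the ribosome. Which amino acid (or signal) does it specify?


Standard genetic code lookup.
Codon AAU -> Asn

Asn


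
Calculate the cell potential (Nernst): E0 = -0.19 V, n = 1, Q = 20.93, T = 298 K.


E = E0 - (RT/nF) * ln(Q)
E = -0.19 - (8.314 * 298 / (1 * 96485)) * ln(20.93)
E = -0.2681 V

-0.2681 V


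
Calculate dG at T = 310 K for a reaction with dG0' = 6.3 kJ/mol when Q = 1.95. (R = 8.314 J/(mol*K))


dG = dG0' + RT * ln(Q) / 1000
dG = 6.3 + 8.314 * 310 * ln(1.95) / 1000
dG = 8.0212 kJ/mol

8.0212 kJ/mol


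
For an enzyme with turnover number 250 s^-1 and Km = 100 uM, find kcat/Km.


Catalytic efficiency = kcat / Km
= 250 / 100
= 2.5 uM^-1*s^-1

2.5 uM^-1*s^-1


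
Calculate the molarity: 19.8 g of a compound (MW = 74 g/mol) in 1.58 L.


C = (mass / MW) / volume
C = (19.8 / 74) / 1.58
C = 0.1693 M

0.1693 M


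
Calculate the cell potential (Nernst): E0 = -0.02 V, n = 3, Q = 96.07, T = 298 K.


E = E0 - (RT/nF) * ln(Q)
E = -0.02 - (8.314 * 298 / (3 * 96485)) * ln(96.07)
E = -0.0591 V

-0.0591 V


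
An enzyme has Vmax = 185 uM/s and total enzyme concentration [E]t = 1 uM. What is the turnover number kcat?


kcat = Vmax / [E]t
kcat = 185 / 1
kcat = 185.0 s^-1

185.0 s^-1


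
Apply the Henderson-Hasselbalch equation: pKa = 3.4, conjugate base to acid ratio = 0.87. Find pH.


pH = pKa + log10([A-]/[HA])
pH = 3.4 + log10(0.87)
pH = 3.3395

3.3395


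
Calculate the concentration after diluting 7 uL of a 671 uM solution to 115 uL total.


C2 = C1 * V1 / V2
C2 = 671 * 7 / 115
C2 = 40.8435 uM

40.8435 uM


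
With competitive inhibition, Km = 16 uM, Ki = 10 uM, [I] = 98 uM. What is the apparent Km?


Km_app = Km * (1 + [I]/Ki)
Km_app = 16 * (1 + 98/10)
Km_app = 172.8 uM

172.8 uM


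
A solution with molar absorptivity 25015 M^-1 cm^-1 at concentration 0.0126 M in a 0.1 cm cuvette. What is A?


A = epsilon * c * l
A = 25015 * 0.0126 * 0.1
A = 31.5189

31.5189


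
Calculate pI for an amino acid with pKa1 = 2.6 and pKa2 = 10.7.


pI = (pKa1 + pKa2) / 2
pI = (2.6 + 10.7) / 2
pI = 6.65

6.65


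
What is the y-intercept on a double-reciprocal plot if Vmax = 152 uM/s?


y-intercept = 1/Vmax
= 1/152
= 0.0066 s/uM

0.0066 s/uM


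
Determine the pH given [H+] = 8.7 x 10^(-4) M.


pH = -log10([H+])
pH = -log10(8.7 x 10^(-4))
pH = 3.0605

3.0605


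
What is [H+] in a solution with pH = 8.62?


[H+] = 10^(-pH)
[H+] = 10^(-8.62)
[H+] = 2.399e-09 M

2.399e-09 M


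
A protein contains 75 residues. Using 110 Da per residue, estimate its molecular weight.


MW = n_residues * 110 Da
MW = 75 * 110
MW = 8250 Da

8250 Da


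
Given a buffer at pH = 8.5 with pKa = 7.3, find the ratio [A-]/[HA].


[A-]/[HA] = 10^(pH - pKa)
= 10^(8.5 - 7.3)
= 15.8489

15.8489


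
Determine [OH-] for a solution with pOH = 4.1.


[OH-] = 10^(-pOH)
[OH-] = 10^(-4.1)
[OH-] = 7.943e-05 M

7.943e-05 M
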